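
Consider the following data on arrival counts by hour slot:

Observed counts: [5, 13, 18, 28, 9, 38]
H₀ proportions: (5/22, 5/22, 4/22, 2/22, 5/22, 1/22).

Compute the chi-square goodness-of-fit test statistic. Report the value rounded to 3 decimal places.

test statistic = 279.847

n = 111; E_i = n·p_i = [25.23, 25.23, 20.18, 10.09, 25.23, 5.05]
χ² = (5−25.23)²/25.23 + (13−25.23)²/25.23 + (18−20.18)²/20.18 + (28−10.09)²/10.09 + (9−25.23)²/25.23 + (38−5.05)²/5.05 = 279.8468
df = 5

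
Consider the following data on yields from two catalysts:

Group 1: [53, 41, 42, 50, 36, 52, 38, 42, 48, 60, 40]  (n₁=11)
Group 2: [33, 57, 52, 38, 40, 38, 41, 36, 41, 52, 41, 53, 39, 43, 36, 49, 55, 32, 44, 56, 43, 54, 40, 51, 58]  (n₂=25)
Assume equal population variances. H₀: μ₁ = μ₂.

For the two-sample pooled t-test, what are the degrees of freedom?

degrees of freedom = 34

df = n₁ + n₂ − 2 = 11 + 25 − 2 = 34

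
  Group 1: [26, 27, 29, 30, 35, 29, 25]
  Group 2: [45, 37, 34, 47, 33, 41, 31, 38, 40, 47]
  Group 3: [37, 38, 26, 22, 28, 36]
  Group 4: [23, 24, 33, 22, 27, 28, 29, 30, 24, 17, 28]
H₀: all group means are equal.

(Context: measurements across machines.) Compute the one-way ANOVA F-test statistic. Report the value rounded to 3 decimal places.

test statistic = 12.817

Group means [28.71, 39.30, 31.17, 25.91], grand mean 31.353
SSB = Σnᵢ(x̄ᵢ−x̄)² = 1006.494; SSW = ΣΣ(x−x̄ᵢ)² = 785.271
MSB = 1006.494/3 = 335.4979; MSW = 785.271/30 = 26.1757
F = MSB/MSW = 12.8172
df = (3, 30)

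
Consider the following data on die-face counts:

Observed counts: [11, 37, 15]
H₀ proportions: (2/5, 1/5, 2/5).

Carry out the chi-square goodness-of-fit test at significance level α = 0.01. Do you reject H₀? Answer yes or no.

n = 63; E_i = n·p_i = [25.20, 12.60, 25.20]
χ² = (11−25.20)²/25.20 + (37−12.60)²/12.60 + (15−25.20)²/25.20 = 59.3810
df = 2
p-value (upper-tail) = 0.00000
At α=0.01: p < α → reject H₀

reject H₀: yes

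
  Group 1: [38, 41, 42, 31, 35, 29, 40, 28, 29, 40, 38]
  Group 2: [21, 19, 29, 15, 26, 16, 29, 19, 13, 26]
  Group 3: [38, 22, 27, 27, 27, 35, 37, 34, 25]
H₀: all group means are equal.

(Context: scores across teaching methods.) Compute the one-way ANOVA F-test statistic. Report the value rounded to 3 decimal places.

test statistic = 16.773

Group means [35.55, 21.30, 30.22], grand mean 29.200
SSB = Σnᵢ(x̄ᵢ−x̄)² = 1076.417; SSW = ΣΣ(x−x̄ᵢ)² = 866.383
MSB = 1076.417/2 = 538.2086; MSW = 866.383/27 = 32.0883
F = MSB/MSW = 16.7728
df = (2, 27)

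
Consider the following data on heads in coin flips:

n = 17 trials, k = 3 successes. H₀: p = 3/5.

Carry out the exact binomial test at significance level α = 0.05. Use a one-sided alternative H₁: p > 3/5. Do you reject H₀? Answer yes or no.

Exact binomial: n=17, k=3, p₀=3/5=0.6000
P(X≥3) from Σ C(n,i)·p₀^i·(1−p₀)^(n−i)
p-value (one-sided, H₁ greater) = 0.99994
At α=0.05: p ≥ α → fail to reject H₀

reject H₀: no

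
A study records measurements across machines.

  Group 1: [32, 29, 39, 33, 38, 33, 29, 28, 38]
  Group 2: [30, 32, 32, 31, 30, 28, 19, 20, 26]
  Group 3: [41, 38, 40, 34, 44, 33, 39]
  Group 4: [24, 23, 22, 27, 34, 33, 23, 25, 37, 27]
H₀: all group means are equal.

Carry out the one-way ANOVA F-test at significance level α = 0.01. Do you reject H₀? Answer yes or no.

Group means [33.22, 27.56, 38.43, 27.50], grand mean 31.171
SSB = Σnᵢ(x̄ᵢ−x̄)² = 658.979; SSW = ΣΣ(x−x̄ᵢ)² = 681.992
MSB = 658.979/3 = 219.6598; MSW = 681.992/31 = 21.9997
F = MSB/MSW = 9.9847
df = (3, 31)
p-value (upper-tail) = 0.00009
At α=0.01: p < α → reject H₀

reject H₀: yes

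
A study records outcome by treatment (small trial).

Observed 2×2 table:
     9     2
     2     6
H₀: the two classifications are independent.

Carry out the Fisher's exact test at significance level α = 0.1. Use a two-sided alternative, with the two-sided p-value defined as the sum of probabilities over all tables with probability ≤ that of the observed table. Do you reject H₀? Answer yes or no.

Margins: r₁=11, r₂=8, c₁=11, c₂=8, n=19
p_obs = C(11,9)·C(8,2)/C(19,11); sum pmf over tables with pmf ≤ p_obs
p-value (two-sided) = 0.02374
At α=0.1: p < α → reject H₀

reject H₀: yes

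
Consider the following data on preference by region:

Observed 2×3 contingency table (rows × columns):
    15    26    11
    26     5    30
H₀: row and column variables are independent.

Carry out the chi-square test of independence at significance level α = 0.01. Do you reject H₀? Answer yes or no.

Row totals [52, 61], col totals [41, 31, 41], n=113
χ² = (15−18.87)²/18.87 + (26−14.27)²/14.27 + (11−18.87)²/18.87 + (26−22.13)²/22.13 + (5−16.73)²/16.73 + (30−22.13)²/22.13 = 25.4264
df = 2
p-value (upper-tail) = 0.00000
At α=0.01: p < α → reject H₀

reject H₀: yes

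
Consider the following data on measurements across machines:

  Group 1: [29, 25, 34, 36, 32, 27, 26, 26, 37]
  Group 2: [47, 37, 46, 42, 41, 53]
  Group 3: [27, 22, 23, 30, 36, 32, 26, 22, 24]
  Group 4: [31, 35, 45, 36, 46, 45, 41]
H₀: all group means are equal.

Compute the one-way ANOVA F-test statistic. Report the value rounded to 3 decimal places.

test statistic = 18.127

Group means [30.22, 44.33, 26.89, 39.86], grand mean 34.161
SSB = Σnᵢ(x̄ᵢ−x̄)² = 1463.559; SSW = ΣΣ(x−x̄ᵢ)² = 726.635
MSB = 1463.559/3 = 487.8529; MSW = 726.635/27 = 26.9124
F = MSB/MSW = 18.1274
df = (3, 27)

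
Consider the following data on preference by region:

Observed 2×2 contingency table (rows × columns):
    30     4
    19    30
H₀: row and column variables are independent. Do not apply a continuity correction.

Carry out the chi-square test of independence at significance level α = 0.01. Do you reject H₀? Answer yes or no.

reject H₀: yes

Row totals [34, 49], col totals [49, 34], n=83
χ² = (30−20.07)²/20.07 + (4−13.93)²/13.93 + (19−28.93)²/28.93 + (30−20.07)²/20.07 = 20.3040
df = 1
p-value (upper-tail) = 0.00001
At α=0.01: p < α → reject H₀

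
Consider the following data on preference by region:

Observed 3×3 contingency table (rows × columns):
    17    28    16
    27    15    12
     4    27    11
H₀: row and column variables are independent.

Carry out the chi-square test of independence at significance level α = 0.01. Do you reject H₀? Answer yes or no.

reject H₀: yes

Row totals [61, 54, 42], col totals [48, 70, 39], n=157
χ² = (17−18.65)²/18.65 + (28−27.20)²/27.20 + (16−15.15)²/15.15 + (27−16.51)²/16.51 + (15−24.08)²/24.08 + (12−13.41)²/13.41 + (4−12.84)²/12.84 + (27−18.73)²/18.73 + (11−10.43)²/10.43 = 20.2268
df = 4
p-value (upper-tail) = 0.00045
At α=0.01: p < α → reject H₀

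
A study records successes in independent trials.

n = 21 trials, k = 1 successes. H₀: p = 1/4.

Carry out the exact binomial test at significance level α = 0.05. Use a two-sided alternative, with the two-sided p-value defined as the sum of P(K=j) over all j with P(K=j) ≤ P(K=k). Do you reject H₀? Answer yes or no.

Exact binomial: n=21, k=1, p₀=1/4=0.2500
P(X=j) = C(n,j)·p₀^j·(1−p₀)^(n−j); p = Σ P(X=j) over j with P(X=j) ≤ P(X=1)
p-value (two-sided) = 0.03966
At α=0.05: p < α → reject H₀

reject H₀: yes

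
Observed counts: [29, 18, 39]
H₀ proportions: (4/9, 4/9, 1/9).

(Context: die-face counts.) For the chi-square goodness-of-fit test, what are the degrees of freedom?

degrees of freedom = 2

df = k − 1 = 3 − 1 = 2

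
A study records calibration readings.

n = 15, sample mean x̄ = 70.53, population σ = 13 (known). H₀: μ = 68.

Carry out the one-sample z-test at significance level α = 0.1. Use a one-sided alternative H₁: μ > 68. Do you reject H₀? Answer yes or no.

reject H₀: no

SE = σ/√n = 13/√15 = 3.3566
z = (x̄−μ₀)/SE = (70.53−68)/3.3566 = 0.7537
p-value (one-sided, H₁ greater) = 0.22550
At α=0.1: p ≥ α → fail to reject H₀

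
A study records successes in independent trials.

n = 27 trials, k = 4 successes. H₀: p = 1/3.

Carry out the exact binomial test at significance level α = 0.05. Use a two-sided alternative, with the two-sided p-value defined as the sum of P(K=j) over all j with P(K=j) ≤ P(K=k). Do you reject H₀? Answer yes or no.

reject H₀: yes

Exact binomial: n=27, k=4, p₀=1/3=0.3333
P(X=j) = C(n,j)·p₀^j·(1−p₀)^(n−j); p = Σ P(X=j) over j with P(X=j) ≤ P(X=4)
p-value (two-sided) = 0.04192
At α=0.05: p < α → reject H₀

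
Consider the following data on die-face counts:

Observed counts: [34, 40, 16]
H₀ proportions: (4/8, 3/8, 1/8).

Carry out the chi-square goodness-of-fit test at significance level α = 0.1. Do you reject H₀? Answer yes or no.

n = 90; E_i = n·p_i = [45.00, 33.75, 11.25]
χ² = (34−45.00)²/45.00 + (40−33.75)²/33.75 + (16−11.25)²/11.25 = 5.8519
df = 2
p-value (upper-tail) = 0.05362
At α=0.1: p < α → reject H₀

reject H₀: yes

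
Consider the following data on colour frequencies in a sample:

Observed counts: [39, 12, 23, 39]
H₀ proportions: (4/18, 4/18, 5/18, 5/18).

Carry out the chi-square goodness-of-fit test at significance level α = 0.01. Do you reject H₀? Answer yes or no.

n = 113; E_i = n·p_i = [25.11, 25.11, 31.39, 31.39]
χ² = (39−25.11)²/25.11 + (12−25.11)²/25.11 + (23−31.39)²/31.39 + (39−31.39)²/31.39 = 18.6150
df = 3
p-value (upper-tail) = 0.00033
At α=0.01: p < α → reject H₀

reject H₀: yes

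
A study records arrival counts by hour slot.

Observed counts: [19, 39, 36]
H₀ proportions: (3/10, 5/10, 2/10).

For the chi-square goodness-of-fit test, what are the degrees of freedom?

degrees of freedom = 2

df = k − 1 = 3 − 1 = 2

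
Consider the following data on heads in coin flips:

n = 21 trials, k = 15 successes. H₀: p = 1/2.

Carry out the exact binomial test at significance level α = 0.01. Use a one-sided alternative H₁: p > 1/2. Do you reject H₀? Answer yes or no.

Exact binomial: n=21, k=15, p₀=1/2=0.5000
P(X≥15) from Σ C(n,i)·p₀^i·(1−p₀)^(n−i)
p-value (one-sided, H₁ greater) = 0.03918
At α=0.01: p ≥ α → fail to reject H₀

reject H₀: no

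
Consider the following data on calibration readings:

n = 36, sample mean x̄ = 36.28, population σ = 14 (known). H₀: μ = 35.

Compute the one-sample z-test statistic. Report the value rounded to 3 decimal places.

test statistic = 0.549

SE = σ/√n = 14/√36 = 2.3333
z = (x̄−μ₀)/SE = (36.28−35)/2.3333 = 0.5486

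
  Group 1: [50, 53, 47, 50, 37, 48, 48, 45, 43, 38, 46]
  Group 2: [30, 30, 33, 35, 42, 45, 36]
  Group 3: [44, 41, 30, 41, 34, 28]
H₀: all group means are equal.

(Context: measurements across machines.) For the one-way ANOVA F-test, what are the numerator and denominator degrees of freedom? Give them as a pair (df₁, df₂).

degrees of freedom = [2, 21]

k = 3 groups, N = 24 total
df = (k−1, N−k) = (3−1, 24−3) = (2, 21)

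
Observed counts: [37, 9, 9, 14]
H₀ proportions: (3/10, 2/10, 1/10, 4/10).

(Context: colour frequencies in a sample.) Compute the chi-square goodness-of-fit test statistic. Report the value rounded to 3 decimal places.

n = 69; E_i = n·p_i = [20.70, 13.80, 6.90, 27.60]
χ² = (37−20.70)²/20.70 + (9−13.80)²/13.80 + (9−6.90)²/6.90 + (14−27.60)²/27.60 = 21.8454
df = 3

test statistic = 21.845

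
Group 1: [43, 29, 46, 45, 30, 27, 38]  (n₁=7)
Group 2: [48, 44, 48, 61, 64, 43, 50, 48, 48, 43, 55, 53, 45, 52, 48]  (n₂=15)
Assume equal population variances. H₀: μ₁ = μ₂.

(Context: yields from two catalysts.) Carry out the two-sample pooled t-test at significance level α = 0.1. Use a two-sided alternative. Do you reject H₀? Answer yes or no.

reject H₀: yes

x̄₁=36.857, s₁=8.112, n₁=7
x̄₂=50.000, s₂=6.176, n₂=15
s_p² = [6·8.112² + 14·6.176²]/20 = 46.4429
SE = √(s_p²·(1/7+1/15)) = 3.1194
t = (36.857−50.000)/3.1194 = -4.2132
df = 20
p-value (two-sided) = 0.00043
At α=0.1: p < α → reject H₀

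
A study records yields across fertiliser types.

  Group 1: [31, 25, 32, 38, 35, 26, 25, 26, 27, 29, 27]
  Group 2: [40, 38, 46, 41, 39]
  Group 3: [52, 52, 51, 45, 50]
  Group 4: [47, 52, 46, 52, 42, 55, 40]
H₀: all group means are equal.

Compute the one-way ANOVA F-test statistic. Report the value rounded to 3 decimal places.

Group means [29.18, 40.80, 50.00, 47.71], grand mean 39.607
SSB = Σnᵢ(x̄ᵢ−x̄)² = 2202.814; SSW = ΣΣ(x−x̄ᵢ)² = 445.865
MSB = 2202.814/3 = 734.2712; MSW = 445.865/24 = 18.5777
F = MSB/MSW = 39.5243
df = (3, 24)

test statistic = 39.524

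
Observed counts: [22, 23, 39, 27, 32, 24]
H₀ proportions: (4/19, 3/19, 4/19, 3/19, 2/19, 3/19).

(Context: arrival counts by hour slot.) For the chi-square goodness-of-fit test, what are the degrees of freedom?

degrees of freedom = 5

df = k − 1 = 6 − 1 = 5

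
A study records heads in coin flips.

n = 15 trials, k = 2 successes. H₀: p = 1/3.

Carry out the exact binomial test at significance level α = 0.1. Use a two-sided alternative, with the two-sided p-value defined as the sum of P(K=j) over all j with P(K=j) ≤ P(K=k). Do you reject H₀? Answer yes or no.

Exact binomial: n=15, k=2, p₀=1/3=0.3333
P(X=j) = C(n,j)·p₀^j·(1−p₀)^(n−j); p = Σ P(X=j) over j with P(X=j) ≤ P(X=2)
p-value (two-sided) = 0.16759
At α=0.1: p ≥ α → fail to reject H₀

reject H₀: no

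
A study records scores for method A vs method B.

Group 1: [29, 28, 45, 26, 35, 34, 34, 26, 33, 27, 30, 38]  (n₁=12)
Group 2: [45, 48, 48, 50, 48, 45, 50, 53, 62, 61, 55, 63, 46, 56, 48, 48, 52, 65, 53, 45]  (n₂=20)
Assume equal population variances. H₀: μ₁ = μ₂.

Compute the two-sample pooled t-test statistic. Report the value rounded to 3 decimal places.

test statistic = -8.958

x̄₁=32.083, s₁=5.632, n₁=12
x̄₂=52.050, s₂=6.362, n₂=20
s_p² = [11·5.632² + 19·6.362²]/30 = 37.2622
SE = √(s_p²·(1/12+1/20)) = 2.2290
t = (32.083−52.050)/2.2290 = -8.9578
df = 30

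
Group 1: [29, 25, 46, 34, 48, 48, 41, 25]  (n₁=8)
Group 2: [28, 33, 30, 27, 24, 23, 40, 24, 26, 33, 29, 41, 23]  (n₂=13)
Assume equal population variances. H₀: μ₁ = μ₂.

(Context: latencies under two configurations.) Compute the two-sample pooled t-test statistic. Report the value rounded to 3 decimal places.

x̄₁=37.000, s₁=10.000, n₁=8
x̄₂=29.308, s₂=6.005, n₂=13
s_p² = [7·10.000² + 12·6.005²]/19 = 59.6194
SE = √(s_p²·(1/8+1/13)) = 3.4697
t = (37.000−29.308)/3.4697 = 2.2170
df = 19

test statistic = 2.217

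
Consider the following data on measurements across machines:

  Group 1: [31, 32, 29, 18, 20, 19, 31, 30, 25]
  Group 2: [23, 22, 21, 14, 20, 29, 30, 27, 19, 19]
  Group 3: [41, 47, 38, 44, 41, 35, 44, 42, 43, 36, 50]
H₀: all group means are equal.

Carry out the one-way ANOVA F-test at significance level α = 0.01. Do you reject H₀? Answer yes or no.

Group means [26.11, 22.40, 41.91], grand mean 30.667
SSB = Σnᵢ(x̄ᵢ−x̄)² = 2260.469; SSW = ΣΣ(x−x̄ᵢ)² = 686.198
MSB = 2260.469/2 = 1130.2343; MSW = 686.198/27 = 25.4147
F = MSB/MSW = 44.4716
df = (2, 27)
p-value (upper-tail) = 0.00000
At α=0.01: p < α → reject H₀

reject H₀: yes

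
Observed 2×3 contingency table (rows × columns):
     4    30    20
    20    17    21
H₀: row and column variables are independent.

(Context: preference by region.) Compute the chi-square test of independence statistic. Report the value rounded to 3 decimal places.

Row totals [54, 58], col totals [24, 47, 41], n=112
χ² = (4−11.57)²/11.57 + (30−22.66)²/22.66 + (20−19.77)²/19.77 + (20−12.43)²/12.43 + (17−24.34)²/24.34 + (21−21.23)²/21.23 = 14.1620
df = 2

test statistic = 14.162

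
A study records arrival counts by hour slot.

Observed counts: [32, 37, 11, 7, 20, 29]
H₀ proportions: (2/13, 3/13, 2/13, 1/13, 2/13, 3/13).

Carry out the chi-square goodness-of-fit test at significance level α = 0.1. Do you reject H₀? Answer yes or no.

n = 136; E_i = n·p_i = [20.92, 31.38, 20.92, 10.46, 20.92, 31.38]
χ² = (32−20.92)²/20.92 + (37−31.38)²/31.38 + (11−20.92)²/20.92 + (7−10.46)²/10.46 + (20−20.92)²/20.92 + (29−31.38)²/31.38 = 12.9424
df = 5
p-value (upper-tail) = 0.02392
At α=0.1: p < α → reject H₀

reject H₀: yes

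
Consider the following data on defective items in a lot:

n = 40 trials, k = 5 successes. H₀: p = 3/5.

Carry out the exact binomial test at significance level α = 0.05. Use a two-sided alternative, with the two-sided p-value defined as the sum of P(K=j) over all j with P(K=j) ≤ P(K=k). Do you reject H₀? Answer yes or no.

reject H₀: yes

Exact binomial: n=40, k=5, p₀=3/5=0.6000
P(X=j) = C(n,j)·p₀^j·(1−p₀)^(n−j); p = Σ P(X=j) over j with P(X=j) ≤ P(X=5)
p-value (two-sided) = 0.00000
At α=0.05: p < α → reject H₀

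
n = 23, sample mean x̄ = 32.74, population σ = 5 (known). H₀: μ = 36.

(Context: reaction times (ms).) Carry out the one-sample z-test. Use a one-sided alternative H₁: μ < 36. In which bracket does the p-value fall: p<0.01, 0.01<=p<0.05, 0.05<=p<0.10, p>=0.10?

SE = σ/√n = 5/√23 = 1.0426
z = (x̄−μ₀)/SE = (32.74−36)/1.0426 = -3.1269
p-value (one-sided, H₁ less) = 0.00088
→ bracket: p<0.01

p-value bracket: p<0.01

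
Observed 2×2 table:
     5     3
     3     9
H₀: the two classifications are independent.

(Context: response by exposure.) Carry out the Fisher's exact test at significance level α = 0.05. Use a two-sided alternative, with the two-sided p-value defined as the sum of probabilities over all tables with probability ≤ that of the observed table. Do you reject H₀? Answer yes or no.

Margins: r₁=8, r₂=12, c₁=8, c₂=12, n=20
p_obs = C(8,5)·C(12,3)/C(20,8); sum pmf over tables with pmf ≤ p_obs
p-value (two-sided) = 0.16747
At α=0.05: p ≥ α → fail to reject H₀

reject H₀: no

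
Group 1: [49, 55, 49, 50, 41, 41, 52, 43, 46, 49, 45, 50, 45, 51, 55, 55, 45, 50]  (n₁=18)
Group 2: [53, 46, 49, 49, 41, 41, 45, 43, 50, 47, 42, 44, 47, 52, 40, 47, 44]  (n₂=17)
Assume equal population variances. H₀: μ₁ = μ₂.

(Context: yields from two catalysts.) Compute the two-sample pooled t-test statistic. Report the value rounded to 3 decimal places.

test statistic = 1.768

x̄₁=48.389, s₁=4.461, n₁=18
x̄₂=45.882, s₂=3.887, n₂=17
s_p² = [17·4.461² + 16·3.887²]/33 = 17.5770
SE = √(s_p²·(1/18+1/17)) = 1.4179
t = (48.389−45.882)/1.4179 = 1.7678
df = 33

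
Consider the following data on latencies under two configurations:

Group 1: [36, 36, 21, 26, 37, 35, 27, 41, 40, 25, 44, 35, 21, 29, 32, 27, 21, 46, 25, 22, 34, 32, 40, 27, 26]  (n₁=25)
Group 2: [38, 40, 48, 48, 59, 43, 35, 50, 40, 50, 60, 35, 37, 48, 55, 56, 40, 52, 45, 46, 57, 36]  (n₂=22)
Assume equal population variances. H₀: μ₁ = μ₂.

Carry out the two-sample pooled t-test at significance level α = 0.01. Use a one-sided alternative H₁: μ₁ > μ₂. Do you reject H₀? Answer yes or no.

x̄₁=31.400, s₁=7.461, n₁=25
x̄₂=46.273, s₂=8.019, n₂=22
s_p² = [24·7.461² + 21·8.019²]/45 = 59.6970
SE = √(s_p²·(1/25+1/22)) = 2.2586
t = (31.400−46.273)/2.2586 = -6.5849
df = 45
p-value (one-sided, H₁ greater) = 1.00000
At α=0.01: p ≥ α → fail to reject H₀

reject H₀: no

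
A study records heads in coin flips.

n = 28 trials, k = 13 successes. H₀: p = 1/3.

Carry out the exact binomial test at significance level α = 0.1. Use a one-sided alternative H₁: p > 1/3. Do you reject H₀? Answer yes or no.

Exact binomial: n=28, k=13, p₀=1/3=0.3333
P(X≥13) from Σ C(n,i)·p₀^i·(1−p₀)^(n−i)
p-value (one-sided, H₁ greater) = 0.10392
At α=0.1: p ≥ α → fail to reject H₀

reject H₀: no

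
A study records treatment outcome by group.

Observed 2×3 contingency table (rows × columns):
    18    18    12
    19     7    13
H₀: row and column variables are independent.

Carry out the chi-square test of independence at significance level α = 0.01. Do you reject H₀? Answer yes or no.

Row totals [48, 39], col totals [37, 25, 25], n=87
χ² = (18−20.41)²/20.41 + (18−13.79)²/13.79 + (12−13.79)²/13.79 + (19−16.59)²/16.59 + (7−11.21)²/11.21 + (13−11.21)²/11.21 = 4.0190
df = 2
p-value (upper-tail) = 0.13406
At α=0.01: p ≥ α → fail to reject H₀

reject H₀: no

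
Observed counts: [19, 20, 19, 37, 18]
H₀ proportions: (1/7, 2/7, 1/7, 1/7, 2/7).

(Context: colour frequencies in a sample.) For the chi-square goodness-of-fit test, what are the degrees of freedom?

degrees of freedom = 4

df = k − 1 = 5 − 1 = 4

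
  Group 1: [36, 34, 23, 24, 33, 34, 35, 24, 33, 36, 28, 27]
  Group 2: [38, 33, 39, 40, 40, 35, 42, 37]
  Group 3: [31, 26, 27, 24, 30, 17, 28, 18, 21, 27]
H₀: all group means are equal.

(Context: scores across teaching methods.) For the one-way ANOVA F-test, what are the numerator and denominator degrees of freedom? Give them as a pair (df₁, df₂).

degrees of freedom = [2, 27]

k = 3 groups, N = 30 total
df = (k−1, N−k) = (3−1, 30−3) = (2, 27)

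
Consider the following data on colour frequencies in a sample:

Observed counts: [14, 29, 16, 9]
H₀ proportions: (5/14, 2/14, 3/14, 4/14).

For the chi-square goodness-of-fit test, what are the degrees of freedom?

df = k − 1 = 4 − 1 = 3

degrees of freedom = 3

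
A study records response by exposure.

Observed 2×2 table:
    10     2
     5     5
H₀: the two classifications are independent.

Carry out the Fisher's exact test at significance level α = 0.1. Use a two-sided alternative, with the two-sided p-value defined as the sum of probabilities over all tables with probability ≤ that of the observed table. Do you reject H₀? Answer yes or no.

reject H₀: no

Margins: r₁=12, r₂=10, c₁=15, c₂=7, n=22
p_obs = C(12,10)·C(10,5)/C(22,15); sum pmf over tables with pmf ≤ p_obs
p-value (two-sided) = 0.17183
At α=0.1: p ≥ α → fail to reject H₀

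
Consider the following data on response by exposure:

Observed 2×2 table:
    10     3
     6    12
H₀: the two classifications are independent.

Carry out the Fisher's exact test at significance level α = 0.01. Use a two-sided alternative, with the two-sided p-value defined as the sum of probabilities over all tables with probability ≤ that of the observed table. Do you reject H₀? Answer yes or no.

Margins: r₁=13, r₂=18, c₁=16, c₂=15, n=31
p_obs = C(13,10)·C(18,6)/C(31,16); sum pmf over tables with pmf ≤ p_obs
p-value (two-sided) = 0.02901
At α=0.01: p ≥ α → fail to reject H₀

reject H₀: no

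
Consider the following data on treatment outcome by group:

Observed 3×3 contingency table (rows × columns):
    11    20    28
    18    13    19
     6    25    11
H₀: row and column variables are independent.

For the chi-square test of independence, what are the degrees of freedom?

df = (r−1)(c−1) = (3−1)·(3−1) = 4

degrees of freedom = 4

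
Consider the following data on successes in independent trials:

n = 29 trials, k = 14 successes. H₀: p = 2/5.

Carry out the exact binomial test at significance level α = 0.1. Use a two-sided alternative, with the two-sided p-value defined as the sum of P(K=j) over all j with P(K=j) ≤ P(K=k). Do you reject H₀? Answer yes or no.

reject H₀: no

Exact binomial: n=29, k=14, p₀=2/5=0.4000
P(X=j) = C(n,j)·p₀^j·(1−p₀)^(n−j); p = Σ P(X=j) over j with P(X=j) ≤ P(X=14)
p-value (two-sided) = 0.44878
At α=0.1: p ≥ α → fail to reject H₀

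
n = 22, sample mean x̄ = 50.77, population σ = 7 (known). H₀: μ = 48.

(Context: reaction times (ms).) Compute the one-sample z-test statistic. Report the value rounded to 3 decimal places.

SE = σ/√n = 7/√22 = 1.4924
z = (x̄−μ₀)/SE = (50.77−48)/1.4924 = 1.8561

test statistic = 1.856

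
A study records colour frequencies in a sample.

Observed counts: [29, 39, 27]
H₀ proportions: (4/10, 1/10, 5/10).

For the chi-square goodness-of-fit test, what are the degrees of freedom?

df = k − 1 = 3 − 1 = 2

degrees of freedom = 2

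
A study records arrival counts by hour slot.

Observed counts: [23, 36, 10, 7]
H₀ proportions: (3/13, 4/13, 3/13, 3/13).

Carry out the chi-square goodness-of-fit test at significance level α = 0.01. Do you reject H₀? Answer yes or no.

n = 76; E_i = n·p_i = [17.54, 23.38, 17.54, 17.54]
χ² = (23−17.54)²/17.54 + (36−23.38)²/23.38 + (10−17.54)²/17.54 + (7−17.54)²/17.54 = 18.0789
df = 3
p-value (upper-tail) = 0.00042
At α=0.01: p < α → reject H₀

reject H₀: yes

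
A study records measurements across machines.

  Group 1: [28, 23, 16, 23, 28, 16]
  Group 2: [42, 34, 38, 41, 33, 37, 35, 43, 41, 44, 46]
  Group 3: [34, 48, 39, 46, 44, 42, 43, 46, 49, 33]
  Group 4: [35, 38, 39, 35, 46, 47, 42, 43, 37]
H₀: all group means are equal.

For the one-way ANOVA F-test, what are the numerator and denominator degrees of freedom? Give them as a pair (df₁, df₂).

k = 4 groups, N = 36 total
df = (k−1, N−k) = (4−1, 36−4) = (3, 32)

degrees of freedom = [3, 32]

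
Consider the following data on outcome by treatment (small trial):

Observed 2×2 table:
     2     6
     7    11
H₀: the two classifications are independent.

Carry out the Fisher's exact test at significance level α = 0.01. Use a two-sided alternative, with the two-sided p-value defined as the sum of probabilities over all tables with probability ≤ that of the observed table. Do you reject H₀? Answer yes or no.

reject H₀: no

Margins: r₁=8, r₂=18, c₁=9, c₂=17, n=26
p_obs = C(8,2)·C(18,7)/C(26,9); sum pmf over tables with pmf ≤ p_obs
p-value (two-sided) = 0.66729
At α=0.01: p ≥ α → fail to reject H₀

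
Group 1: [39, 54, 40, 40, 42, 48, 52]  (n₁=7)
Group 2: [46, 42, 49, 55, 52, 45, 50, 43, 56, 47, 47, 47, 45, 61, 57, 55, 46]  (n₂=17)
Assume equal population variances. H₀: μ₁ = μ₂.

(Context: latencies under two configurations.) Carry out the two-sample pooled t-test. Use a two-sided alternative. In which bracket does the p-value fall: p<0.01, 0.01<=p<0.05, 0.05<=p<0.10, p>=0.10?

p-value bracket: 0.05<=p<0.10

x̄₁=45.000, s₁=6.245, n₁=7
x̄₂=49.588, s₂=5.478, n₂=17
s_p² = [6·6.245² + 16·5.478²]/22 = 32.4599
SE = √(s_p²·(1/7+1/17)) = 2.5586
t = (45.000−49.588)/2.5586 = -1.7932
df = 22
p-value (two-sided) = 0.08669
→ bracket: 0.05<=p<0.10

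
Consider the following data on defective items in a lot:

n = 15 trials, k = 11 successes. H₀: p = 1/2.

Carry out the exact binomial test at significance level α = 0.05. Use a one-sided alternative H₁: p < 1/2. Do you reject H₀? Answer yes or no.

Exact binomial: n=15, k=11, p₀=1/2=0.5000
P(X≤11) from Σ C(n,i)·p₀^i·(1−p₀)^(n−i)
p-value (one-sided, H₁ less) = 0.98242
At α=0.05: p ≥ α → fail to reject H₀

reject H₀: no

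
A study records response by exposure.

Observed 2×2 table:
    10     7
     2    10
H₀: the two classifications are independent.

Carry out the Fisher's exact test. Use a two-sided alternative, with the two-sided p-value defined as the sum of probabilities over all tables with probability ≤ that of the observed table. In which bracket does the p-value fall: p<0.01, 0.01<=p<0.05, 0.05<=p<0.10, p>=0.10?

p-value bracket: 0.05<=p<0.10

Margins: r₁=17, r₂=12, c₁=12, c₂=17, n=29
p_obs = C(17,10)·C(12,2)/C(29,12); sum pmf over tables with pmf ≤ p_obs
p-value (two-sided) = 0.05348
→ bracket: 0.05<=p<0.10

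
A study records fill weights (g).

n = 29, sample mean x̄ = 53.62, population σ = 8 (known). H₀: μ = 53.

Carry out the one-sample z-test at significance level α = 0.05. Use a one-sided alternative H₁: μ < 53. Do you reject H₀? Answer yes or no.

reject H₀: no

SE = σ/√n = 8/√29 = 1.4856
z = (x̄−μ₀)/SE = (53.62−53)/1.4856 = 0.4174
p-value (one-sided, H₁ less) = 0.66179
At α=0.05: p ≥ α → fail to reject H₀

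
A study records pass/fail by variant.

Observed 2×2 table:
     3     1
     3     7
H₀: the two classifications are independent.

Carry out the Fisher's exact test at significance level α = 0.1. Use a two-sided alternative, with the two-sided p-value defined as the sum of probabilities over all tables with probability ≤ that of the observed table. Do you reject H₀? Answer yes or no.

reject H₀: no

Margins: r₁=4, r₂=10, c₁=6, c₂=8, n=14
p_obs = C(4,3)·C(10,3)/C(14,6); sum pmf over tables with pmf ≤ p_obs
p-value (two-sided) = 0.24476
At α=0.1: p ≥ α → fail to reject H₀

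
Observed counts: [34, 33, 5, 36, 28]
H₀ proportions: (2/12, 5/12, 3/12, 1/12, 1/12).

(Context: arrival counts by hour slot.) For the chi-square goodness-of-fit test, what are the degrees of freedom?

degrees of freedom = 4

df = k − 1 = 5 − 1 = 4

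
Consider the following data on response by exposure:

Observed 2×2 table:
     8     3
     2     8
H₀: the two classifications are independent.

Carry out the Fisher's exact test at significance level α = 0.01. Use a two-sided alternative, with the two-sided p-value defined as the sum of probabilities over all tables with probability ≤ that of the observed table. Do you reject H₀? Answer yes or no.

Margins: r₁=11, r₂=10, c₁=10, c₂=11, n=21
p_obs = C(11,8)·C(10,2)/C(21,10); sum pmf over tables with pmf ≤ p_obs
p-value (two-sided) = 0.02997
At α=0.01: p ≥ α → fail to reject H₀

reject H₀: no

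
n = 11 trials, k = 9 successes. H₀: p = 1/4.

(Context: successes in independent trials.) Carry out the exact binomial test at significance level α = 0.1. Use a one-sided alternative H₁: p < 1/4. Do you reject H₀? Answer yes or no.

Exact binomial: n=11, k=9, p₀=1/4=0.2500
P(X≤9) from Σ C(n,i)·p₀^i·(1−p₀)^(n−i)
p-value (one-sided, H₁ less) = 0.99999
At α=0.1: p ≥ α → fail to reject H₀

reject H₀: no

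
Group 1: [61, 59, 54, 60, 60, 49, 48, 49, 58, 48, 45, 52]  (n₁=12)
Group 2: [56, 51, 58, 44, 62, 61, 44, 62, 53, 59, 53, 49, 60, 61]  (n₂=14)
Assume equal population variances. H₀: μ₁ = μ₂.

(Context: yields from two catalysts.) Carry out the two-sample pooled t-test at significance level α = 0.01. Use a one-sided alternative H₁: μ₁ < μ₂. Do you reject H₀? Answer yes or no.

x̄₁=53.583, s₁=5.775, n₁=12
x̄₂=55.214, s₂=6.339, n₂=14
s_p² = [11·5.775² + 13·6.339²]/24 = 37.0531
SE = √(s_p²·(1/12+1/14)) = 2.3947
t = (53.583−55.214)/2.3947 = -0.6811
df = 24
p-value (one-sided, H₁ less) = 0.25117
At α=0.01: p ≥ α → fail to reject H₀

reject H₀: no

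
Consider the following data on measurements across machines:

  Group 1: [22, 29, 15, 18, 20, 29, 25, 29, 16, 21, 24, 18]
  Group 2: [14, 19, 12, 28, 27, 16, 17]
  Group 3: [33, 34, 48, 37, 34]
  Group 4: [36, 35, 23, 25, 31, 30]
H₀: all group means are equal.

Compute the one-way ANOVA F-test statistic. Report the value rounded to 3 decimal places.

test statistic = 13.305

Group means [22.17, 19.00, 37.20, 30.00], grand mean 25.500
SSB = Σnᵢ(x̄ᵢ−x̄)² = 1235.033; SSW = ΣΣ(x−x̄ᵢ)² = 804.467
MSB = 1235.033/3 = 411.6778; MSW = 804.467/26 = 30.9410
F = MSB/MSW = 13.3052
df = (3, 26)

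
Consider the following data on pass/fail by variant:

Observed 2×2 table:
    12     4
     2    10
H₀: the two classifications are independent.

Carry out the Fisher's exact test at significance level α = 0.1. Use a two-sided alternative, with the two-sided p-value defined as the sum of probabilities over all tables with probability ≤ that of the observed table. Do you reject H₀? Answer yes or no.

reject H₀: yes

Margins: r₁=16, r₂=12, c₁=14, c₂=14, n=28
p_obs = C(16,12)·C(12,2)/C(28,14); sum pmf over tables with pmf ≤ p_obs
p-value (two-sided) = 0.00633
At α=0.1: p < α → reject H₀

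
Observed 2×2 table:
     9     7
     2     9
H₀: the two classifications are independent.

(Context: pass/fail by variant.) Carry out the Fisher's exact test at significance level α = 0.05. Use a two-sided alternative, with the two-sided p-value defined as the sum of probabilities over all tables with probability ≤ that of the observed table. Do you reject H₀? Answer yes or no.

reject H₀: no

Margins: r₁=16, r₂=11, c₁=11, c₂=16, n=27
p_obs = C(16,9)·C(11,2)/C(27,11); sum pmf over tables with pmf ≤ p_obs
p-value (two-sided) = 0.10902
At α=0.05: p ≥ α → fail to reject H₀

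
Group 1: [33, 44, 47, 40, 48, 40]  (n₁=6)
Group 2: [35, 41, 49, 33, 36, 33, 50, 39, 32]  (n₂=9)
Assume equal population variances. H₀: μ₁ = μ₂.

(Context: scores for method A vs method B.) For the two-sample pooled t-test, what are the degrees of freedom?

df = n₁ + n₂ − 2 = 6 + 9 − 2 = 13

degrees of freedom = 13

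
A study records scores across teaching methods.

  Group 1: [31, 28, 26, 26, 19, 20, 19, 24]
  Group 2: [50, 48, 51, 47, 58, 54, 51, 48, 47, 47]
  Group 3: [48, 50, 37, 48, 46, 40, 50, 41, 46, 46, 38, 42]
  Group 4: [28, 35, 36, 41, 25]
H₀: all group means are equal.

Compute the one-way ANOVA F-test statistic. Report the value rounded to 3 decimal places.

test statistic = 55.671

Group means [24.12, 50.10, 44.33, 33.00], grand mean 39.743
SSB = Σnᵢ(x̄ᵢ−x̄)² = 3504.244; SSW = ΣΣ(x−x̄ᵢ)² = 650.442
MSB = 3504.244/3 = 1168.0813; MSW = 650.442/31 = 20.9820
F = MSB/MSW = 55.6707
df = (3, 31)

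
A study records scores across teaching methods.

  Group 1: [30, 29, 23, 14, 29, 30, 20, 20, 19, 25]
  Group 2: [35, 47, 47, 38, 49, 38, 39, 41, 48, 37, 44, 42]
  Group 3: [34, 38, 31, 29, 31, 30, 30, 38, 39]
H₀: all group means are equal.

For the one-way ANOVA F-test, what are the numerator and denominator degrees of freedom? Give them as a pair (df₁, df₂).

degrees of freedom = [2, 28]

k = 3 groups, N = 31 total
df = (k−1, N−k) = (3−1, 31−3) = (2, 28)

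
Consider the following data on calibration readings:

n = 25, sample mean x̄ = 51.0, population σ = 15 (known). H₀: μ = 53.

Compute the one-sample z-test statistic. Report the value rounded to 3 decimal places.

test statistic = -0.667

SE = σ/√n = 15/√25 = 3.0000
z = (x̄−μ₀)/SE = (51.0−53)/3.0000 = -0.6667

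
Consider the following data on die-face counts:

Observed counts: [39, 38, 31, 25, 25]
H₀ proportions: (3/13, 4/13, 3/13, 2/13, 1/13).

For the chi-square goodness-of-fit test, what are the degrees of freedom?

df = k − 1 = 5 − 1 = 4

degrees of freedom = 4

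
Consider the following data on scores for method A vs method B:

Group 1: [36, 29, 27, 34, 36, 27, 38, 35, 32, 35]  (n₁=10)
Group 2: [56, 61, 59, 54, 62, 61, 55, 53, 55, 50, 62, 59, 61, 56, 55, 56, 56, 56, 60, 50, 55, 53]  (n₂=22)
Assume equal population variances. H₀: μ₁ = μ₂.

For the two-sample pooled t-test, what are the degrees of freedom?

df = n₁ + n₂ − 2 = 10 + 22 − 2 = 30

degrees of freedom = 30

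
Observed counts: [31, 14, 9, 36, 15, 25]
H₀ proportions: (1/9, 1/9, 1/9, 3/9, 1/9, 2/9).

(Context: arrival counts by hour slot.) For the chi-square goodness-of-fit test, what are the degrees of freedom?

df = k − 1 = 6 − 1 = 5

degrees of freedom = 5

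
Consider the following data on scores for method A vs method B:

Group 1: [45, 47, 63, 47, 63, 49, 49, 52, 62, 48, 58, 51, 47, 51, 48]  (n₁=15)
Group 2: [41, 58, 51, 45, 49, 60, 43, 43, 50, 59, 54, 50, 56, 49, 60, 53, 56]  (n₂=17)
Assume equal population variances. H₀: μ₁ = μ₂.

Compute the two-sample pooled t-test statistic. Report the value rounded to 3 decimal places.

x̄₁=52.000, s₁=6.291, n₁=15
x̄₂=51.588, s₂=6.155, n₂=17
s_p² = [14·6.291² + 16·6.155²]/30 = 38.6706
SE = √(s_p²·(1/15+1/17)) = 2.2029
t = (52.000−51.588)/2.2029 = 0.1869
df = 30

test statistic = 0.187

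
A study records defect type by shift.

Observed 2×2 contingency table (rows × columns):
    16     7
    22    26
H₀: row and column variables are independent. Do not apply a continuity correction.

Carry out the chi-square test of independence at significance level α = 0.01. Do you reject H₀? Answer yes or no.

reject H₀: no

Row totals [23, 48], col totals [38, 33], n=71
χ² = (16−12.31)²/12.31 + (7−10.69)²/10.69 + (22−25.69)²/25.69 + (26−22.31)²/22.31 = 3.5204
df = 1
p-value (upper-tail) = 0.06062
At α=0.01: p ≥ α → fail to reject H₀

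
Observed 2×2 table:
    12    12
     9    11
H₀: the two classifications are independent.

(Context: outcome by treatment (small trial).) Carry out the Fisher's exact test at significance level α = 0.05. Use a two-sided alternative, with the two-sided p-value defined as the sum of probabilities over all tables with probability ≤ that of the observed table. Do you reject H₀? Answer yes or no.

reject H₀: no

Margins: r₁=24, r₂=20, c₁=21, c₂=23, n=44
p_obs = C(24,12)·C(20,9)/C(44,21); sum pmf over tables with pmf ≤ p_obs
p-value (two-sided) = 0.77086
At α=0.05: p ≥ α → fail to reject H₀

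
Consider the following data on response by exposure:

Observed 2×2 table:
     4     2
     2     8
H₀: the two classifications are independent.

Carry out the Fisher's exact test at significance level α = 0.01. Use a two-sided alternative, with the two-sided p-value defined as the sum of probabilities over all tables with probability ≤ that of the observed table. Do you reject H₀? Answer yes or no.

Margins: r₁=6, r₂=10, c₁=6, c₂=10, n=16
p_obs = C(6,4)·C(10,2)/C(16,6); sum pmf over tables with pmf ≤ p_obs
p-value (two-sided) = 0.11813
At α=0.01: p ≥ α → fail to reject H₀

reject H₀: no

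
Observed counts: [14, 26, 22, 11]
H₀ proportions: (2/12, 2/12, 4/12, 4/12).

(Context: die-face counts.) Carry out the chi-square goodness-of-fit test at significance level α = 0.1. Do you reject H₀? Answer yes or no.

reject H₀: yes

n = 73; E_i = n·p_i = [12.17, 12.17, 24.33, 24.33]
χ² = (14−12.17)²/12.17 + (26−12.17)²/12.17 + (22−24.33)²/24.33 + (11−24.33)²/24.33 = 23.5342
df = 3
p-value (upper-tail) = 0.00003
At α=0.1: p < α → reject H₀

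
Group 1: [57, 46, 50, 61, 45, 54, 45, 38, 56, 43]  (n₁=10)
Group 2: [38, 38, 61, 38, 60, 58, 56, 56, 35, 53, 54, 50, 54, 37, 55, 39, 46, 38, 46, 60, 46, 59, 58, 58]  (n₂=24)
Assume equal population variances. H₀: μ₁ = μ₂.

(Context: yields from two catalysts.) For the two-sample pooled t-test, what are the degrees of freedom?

df = n₁ + n₂ − 2 = 10 + 24 − 2 = 32

degrees of freedom = 32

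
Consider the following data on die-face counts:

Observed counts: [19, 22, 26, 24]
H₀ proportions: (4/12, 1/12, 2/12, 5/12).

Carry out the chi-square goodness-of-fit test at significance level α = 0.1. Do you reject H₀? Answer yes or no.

reject H₀: yes

n = 91; E_i = n·p_i = [30.33, 7.58, 15.17, 37.92]
χ² = (19−30.33)²/30.33 + (22−7.58)²/7.58 + (26−15.17)²/15.17 + (24−37.92)²/37.92 = 44.4879
df = 3
p-value (upper-tail) = 0.00000
At α=0.1: p < α → reject H₀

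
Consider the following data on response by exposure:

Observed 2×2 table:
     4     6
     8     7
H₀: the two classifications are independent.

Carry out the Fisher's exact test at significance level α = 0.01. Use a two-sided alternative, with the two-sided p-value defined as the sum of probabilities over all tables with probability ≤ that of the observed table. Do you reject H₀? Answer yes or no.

reject H₀: no

Margins: r₁=10, r₂=15, c₁=12, c₂=13, n=25
p_obs = C(10,4)·C(15,8)/C(25,12); sum pmf over tables with pmf ≤ p_obs
p-value (two-sided) = 0.68817
At α=0.01: p ≥ α → fail to reject H₀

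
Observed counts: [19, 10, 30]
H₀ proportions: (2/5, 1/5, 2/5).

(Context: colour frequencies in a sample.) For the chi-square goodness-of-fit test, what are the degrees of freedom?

df = k − 1 = 3 − 1 = 2

degrees of freedom = 2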